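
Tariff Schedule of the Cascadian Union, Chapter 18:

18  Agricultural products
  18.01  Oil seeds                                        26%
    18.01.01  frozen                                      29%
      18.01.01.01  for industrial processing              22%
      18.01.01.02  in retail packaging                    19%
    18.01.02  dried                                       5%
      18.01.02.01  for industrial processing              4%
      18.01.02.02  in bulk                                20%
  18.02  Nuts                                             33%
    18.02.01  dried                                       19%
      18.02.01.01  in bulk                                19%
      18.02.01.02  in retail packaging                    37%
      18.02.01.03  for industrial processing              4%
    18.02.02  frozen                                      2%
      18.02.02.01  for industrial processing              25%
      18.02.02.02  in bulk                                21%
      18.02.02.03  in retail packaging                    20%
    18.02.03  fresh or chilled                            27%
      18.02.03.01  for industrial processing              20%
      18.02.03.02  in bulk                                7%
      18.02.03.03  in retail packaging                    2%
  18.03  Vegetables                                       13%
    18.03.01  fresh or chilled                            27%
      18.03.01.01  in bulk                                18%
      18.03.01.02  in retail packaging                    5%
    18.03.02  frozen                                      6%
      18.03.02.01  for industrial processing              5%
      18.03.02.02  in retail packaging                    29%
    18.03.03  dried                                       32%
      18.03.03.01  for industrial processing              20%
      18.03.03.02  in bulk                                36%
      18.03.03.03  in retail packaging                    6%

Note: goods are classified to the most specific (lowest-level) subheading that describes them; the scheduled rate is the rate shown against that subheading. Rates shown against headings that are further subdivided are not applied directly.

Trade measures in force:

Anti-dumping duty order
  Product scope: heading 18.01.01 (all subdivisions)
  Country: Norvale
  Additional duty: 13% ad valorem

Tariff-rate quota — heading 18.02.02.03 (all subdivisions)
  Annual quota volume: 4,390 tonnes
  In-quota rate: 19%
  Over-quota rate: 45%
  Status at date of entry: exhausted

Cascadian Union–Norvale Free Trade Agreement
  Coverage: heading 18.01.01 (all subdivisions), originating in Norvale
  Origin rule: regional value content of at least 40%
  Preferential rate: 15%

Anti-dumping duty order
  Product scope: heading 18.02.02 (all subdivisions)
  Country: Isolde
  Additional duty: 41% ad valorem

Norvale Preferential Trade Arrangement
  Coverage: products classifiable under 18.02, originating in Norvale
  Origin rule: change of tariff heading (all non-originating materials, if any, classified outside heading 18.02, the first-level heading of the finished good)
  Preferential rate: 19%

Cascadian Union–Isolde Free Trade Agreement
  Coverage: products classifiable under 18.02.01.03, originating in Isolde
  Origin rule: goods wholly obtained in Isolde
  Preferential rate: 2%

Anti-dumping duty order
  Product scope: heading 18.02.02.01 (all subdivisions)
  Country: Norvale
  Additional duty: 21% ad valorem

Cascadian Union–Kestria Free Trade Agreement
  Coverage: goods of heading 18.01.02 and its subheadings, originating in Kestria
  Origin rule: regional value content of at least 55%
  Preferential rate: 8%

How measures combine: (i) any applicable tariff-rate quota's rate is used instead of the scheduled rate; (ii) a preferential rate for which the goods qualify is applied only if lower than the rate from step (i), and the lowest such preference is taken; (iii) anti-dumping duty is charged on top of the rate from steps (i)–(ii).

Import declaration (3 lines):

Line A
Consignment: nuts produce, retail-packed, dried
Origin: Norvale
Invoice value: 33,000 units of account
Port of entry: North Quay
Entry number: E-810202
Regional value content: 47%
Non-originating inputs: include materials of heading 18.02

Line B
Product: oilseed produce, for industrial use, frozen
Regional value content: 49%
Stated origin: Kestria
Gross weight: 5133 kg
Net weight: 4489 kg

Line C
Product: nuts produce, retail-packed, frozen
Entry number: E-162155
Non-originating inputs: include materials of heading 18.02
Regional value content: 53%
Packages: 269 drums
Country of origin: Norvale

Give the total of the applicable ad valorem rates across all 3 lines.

104%

Line A: nuts → 18.02; dried → 18.02.01; retail-packed → 18.02.01.02. Scheduled 37%. Norvale agreement on 18.01.01: 18.02.01.02 not covered; Norvale agreement on 18.02: CTH not met. → 37%.
Line B: oilseed → 18.01; frozen → 18.01.01; for industrial use → 18.01.01.01. Scheduled 22%. Kestria agreement on 18.01.02: 18.01.01.01 not covered. → 22%.
Line C: nuts → 18.02; frozen → 18.02.02; retail-packed → 18.02.02.03. Scheduled 20%. quota on 18.02.02.03 exhausted → over-quota 45%; Norvale agreement on 18.01.01: 18.02.02.03 not covered; Norvale agreement on 18.02: CTH not met. → 45%.
Sum: 37% + 22% + 45% = 104%.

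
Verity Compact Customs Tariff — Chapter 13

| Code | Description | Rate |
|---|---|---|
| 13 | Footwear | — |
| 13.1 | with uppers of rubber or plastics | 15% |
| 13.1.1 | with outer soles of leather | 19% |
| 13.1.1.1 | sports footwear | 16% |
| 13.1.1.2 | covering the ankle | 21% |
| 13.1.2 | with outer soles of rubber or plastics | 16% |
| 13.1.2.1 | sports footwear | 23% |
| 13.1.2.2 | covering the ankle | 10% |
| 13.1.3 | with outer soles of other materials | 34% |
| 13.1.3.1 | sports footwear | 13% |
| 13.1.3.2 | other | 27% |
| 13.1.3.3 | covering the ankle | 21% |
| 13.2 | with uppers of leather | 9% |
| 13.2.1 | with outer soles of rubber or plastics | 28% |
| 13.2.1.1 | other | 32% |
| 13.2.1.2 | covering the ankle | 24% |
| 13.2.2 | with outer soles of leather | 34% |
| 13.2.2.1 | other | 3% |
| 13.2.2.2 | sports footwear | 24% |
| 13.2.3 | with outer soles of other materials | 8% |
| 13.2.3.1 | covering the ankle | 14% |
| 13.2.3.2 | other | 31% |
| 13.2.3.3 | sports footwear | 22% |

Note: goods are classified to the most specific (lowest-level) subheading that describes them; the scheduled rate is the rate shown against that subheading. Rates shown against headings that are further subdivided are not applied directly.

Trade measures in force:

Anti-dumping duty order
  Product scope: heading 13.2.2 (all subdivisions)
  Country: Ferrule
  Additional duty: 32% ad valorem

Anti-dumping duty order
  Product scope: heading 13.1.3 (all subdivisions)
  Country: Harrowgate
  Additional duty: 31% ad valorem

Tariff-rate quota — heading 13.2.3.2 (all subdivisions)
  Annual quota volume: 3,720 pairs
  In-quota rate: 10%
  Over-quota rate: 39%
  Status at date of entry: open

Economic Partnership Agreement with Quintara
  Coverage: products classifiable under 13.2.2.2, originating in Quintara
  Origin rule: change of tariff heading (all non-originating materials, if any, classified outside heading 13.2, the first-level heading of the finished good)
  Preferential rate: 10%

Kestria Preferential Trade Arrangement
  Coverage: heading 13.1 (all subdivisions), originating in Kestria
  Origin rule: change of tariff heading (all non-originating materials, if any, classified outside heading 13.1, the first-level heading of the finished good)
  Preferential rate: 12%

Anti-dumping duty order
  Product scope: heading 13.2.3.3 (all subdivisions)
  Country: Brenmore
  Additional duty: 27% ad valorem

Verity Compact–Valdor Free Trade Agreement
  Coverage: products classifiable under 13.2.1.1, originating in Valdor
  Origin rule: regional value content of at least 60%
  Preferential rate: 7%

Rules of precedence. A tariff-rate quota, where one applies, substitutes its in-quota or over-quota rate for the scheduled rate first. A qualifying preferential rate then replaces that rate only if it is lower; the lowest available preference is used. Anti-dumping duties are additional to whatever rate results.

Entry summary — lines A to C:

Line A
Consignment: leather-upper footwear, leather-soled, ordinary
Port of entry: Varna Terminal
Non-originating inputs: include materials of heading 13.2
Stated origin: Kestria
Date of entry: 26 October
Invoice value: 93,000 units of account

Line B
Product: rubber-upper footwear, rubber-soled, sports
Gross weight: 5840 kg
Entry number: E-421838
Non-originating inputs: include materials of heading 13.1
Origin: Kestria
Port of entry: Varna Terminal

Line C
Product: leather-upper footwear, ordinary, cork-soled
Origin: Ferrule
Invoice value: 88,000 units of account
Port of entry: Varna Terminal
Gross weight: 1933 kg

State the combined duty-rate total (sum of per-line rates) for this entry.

36%

Line A: leather-upper → 13.2; leather-soled → 13.2.2; ordinary → 13.2.2.1. Scheduled 3%. Kestria agreement on 13.1: 13.2.2.1 not covered. → 3%.
Line B: rubber-upper → 13.1; rubber-soled → 13.1.2; sports → 13.1.2.1. Scheduled 23%. Kestria agreement on 13.1: CTH not met. → 23%.
Line C: leather-upper → 13.2; cork-soled → 13.2.3; ordinary → 13.2.3.2. Scheduled 31%. quota on 13.2.3.2 open → in-quota 10%. → 10%.
Sum: 3% + 23% + 10% = 36%.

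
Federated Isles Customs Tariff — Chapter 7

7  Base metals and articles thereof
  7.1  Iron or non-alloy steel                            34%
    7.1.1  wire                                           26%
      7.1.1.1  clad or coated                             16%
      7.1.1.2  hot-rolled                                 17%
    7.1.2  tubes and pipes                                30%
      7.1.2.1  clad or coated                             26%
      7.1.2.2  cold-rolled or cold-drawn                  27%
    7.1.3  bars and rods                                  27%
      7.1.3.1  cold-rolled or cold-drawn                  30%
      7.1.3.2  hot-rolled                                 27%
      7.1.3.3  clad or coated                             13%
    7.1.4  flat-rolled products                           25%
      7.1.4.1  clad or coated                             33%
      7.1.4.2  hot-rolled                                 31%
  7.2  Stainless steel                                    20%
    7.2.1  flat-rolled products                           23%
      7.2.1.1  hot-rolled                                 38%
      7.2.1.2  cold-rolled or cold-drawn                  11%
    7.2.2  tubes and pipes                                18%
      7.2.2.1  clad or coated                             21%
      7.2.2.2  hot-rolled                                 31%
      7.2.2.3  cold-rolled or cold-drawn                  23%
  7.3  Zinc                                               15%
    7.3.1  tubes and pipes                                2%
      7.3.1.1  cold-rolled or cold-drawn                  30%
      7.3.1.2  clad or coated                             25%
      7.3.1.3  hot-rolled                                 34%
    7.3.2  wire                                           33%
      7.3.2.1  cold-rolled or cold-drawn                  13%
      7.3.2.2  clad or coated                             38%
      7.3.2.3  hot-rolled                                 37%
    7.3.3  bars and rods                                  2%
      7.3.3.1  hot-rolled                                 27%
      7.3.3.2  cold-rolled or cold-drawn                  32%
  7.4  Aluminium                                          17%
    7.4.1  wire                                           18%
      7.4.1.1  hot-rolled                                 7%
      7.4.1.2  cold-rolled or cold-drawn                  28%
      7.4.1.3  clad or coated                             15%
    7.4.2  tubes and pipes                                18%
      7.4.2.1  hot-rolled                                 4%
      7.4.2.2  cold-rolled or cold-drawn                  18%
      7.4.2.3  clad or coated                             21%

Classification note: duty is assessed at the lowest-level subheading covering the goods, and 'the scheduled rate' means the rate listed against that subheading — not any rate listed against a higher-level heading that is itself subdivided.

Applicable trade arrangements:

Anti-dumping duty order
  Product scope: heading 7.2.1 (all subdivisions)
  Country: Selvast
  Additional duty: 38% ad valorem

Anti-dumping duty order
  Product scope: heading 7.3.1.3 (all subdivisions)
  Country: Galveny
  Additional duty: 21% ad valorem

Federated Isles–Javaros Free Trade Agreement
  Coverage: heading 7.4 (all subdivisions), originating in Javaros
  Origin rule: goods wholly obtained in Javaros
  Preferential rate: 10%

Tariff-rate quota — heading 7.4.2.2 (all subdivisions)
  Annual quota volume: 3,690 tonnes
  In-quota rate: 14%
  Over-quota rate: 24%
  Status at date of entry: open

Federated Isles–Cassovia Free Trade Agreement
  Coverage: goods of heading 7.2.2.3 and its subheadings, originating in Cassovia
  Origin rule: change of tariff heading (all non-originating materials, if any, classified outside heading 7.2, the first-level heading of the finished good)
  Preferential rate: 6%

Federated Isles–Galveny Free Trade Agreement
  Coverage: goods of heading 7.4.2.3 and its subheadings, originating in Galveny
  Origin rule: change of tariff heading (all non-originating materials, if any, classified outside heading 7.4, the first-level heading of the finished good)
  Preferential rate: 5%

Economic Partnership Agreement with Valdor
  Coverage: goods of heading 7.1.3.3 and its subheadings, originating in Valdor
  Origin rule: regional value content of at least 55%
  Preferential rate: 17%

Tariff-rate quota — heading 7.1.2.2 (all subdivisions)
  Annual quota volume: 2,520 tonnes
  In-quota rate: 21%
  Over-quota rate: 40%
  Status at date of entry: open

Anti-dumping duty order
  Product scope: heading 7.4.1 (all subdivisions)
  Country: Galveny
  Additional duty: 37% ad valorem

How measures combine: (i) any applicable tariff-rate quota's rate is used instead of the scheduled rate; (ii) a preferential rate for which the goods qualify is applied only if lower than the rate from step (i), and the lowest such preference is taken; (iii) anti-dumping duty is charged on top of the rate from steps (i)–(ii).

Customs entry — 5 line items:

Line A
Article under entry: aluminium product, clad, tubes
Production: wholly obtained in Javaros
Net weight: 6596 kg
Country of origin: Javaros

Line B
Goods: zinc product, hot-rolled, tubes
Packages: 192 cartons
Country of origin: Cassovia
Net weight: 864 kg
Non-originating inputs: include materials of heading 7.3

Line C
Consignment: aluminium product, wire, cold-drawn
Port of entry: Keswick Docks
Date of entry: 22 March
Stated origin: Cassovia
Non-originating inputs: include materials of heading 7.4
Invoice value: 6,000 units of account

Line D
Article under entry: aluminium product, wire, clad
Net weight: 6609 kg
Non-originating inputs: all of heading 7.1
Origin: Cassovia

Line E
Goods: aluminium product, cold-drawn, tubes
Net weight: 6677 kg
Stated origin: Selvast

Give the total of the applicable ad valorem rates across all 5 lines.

101%

Line A: aluminium → 7.4; tubes → 7.4.2; clad → 7.4.2.3. Scheduled 21%. Javaros agreement on 7.4: wholly obtained → 10% available; preferential 10%. → 10%.
Line B: zinc → 7.3; tubes → 7.3.1; hot-rolled → 7.3.1.3. Scheduled 34%. Cassovia agreement on 7.2.2.3: 7.3.1.3 not covered. → 34%.
Line C: aluminium → 7.4; wire → 7.4.1; cold-drawn → 7.4.1.2. Scheduled 28%. Cassovia agreement on 7.2.2.3: 7.4.1.2 not covered. → 28%.
Line D: aluminium → 7.4; wire → 7.4.1; clad → 7.4.1.3. Scheduled 15%. Cassovia agreement on 7.2.2.3: 7.4.1.3 not covered. → 15%.
Line E: aluminium → 7.4; tubes → 7.4.2; cold-drawn → 7.4.2.2. Scheduled 18%. quota on 7.4.2.2 open → in-quota 14%. → 14%.
Sum: 10% + 34% + 28% + 15% + 14% = 101%.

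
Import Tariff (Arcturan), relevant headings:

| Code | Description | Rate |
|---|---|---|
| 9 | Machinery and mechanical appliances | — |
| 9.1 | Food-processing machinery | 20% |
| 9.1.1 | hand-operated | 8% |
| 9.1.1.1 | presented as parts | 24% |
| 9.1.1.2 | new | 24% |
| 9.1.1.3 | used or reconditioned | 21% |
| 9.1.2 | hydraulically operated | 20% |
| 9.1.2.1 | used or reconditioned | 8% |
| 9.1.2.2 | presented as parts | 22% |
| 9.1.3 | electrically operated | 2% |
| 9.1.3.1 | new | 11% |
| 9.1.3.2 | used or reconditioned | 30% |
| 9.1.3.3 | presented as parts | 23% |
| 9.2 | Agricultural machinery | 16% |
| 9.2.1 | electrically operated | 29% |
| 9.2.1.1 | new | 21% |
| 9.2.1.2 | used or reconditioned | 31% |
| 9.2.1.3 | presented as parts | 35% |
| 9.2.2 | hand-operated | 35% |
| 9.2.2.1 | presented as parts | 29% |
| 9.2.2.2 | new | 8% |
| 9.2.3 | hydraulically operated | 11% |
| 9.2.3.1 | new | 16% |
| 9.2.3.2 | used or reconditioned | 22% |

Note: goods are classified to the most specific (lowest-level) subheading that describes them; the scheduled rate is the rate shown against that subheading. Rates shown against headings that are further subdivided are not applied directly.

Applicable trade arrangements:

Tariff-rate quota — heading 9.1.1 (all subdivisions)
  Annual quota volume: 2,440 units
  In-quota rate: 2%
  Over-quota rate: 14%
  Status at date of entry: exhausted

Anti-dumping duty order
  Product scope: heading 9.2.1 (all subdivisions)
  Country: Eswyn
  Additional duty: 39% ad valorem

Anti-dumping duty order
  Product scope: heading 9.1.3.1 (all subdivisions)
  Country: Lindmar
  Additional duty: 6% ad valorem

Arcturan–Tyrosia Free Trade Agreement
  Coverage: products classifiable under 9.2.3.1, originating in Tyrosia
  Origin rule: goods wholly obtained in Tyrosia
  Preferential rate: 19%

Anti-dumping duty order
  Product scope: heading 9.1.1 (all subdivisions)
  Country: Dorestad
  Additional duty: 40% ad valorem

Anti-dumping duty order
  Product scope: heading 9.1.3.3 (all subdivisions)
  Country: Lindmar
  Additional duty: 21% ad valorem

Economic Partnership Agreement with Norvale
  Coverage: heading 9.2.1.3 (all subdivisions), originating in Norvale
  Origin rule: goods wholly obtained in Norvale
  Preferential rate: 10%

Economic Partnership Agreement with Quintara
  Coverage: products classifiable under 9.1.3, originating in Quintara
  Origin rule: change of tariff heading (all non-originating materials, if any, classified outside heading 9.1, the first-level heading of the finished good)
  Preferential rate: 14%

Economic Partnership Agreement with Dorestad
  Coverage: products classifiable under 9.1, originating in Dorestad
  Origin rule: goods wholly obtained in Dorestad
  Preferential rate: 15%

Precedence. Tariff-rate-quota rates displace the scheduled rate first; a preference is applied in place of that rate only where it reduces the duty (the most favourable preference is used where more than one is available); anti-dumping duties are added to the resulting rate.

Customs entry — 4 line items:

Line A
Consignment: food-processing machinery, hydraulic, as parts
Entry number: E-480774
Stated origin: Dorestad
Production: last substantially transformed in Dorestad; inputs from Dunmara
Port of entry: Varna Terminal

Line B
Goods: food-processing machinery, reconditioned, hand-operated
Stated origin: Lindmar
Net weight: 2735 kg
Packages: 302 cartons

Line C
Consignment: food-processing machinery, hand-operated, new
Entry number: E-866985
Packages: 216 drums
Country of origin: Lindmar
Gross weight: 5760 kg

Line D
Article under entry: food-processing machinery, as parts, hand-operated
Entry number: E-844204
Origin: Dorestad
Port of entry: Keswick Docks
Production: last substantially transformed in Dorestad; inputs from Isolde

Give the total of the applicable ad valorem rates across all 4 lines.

Line A: food-processing → 9.1; hydraulic → 9.1.2; as parts → 9.1.2.2. Scheduled 22%. Dorestad agreement on 9.1: not wholly obtained. → 22%.
Line B: food-processing → 9.1; hand-operated → 9.1.1; reconditioned → 9.1.1.3. Scheduled 21%. quota on 9.1.1 exhausted → over-quota 14%. → 14%.
Line C: food-processing → 9.1; hand-operated → 9.1.1; new → 9.1.1.2. Scheduled 24%. quota on 9.1.1 exhausted → over-quota 14%. → 14%.
Line D: food-processing → 9.1; hand-operated → 9.1.1; as parts → 9.1.1.1. Scheduled 24%. quota on 9.1.1 exhausted → over-quota 14%; Dorestad agreement on 9.1: not wholly obtained; anti-dumping (Dorestad, 9.1.1): +40%; total 14% + 40% = 54%. → 54%.
Sum: 22% + 14% + 14% + 54% = 104%.

104%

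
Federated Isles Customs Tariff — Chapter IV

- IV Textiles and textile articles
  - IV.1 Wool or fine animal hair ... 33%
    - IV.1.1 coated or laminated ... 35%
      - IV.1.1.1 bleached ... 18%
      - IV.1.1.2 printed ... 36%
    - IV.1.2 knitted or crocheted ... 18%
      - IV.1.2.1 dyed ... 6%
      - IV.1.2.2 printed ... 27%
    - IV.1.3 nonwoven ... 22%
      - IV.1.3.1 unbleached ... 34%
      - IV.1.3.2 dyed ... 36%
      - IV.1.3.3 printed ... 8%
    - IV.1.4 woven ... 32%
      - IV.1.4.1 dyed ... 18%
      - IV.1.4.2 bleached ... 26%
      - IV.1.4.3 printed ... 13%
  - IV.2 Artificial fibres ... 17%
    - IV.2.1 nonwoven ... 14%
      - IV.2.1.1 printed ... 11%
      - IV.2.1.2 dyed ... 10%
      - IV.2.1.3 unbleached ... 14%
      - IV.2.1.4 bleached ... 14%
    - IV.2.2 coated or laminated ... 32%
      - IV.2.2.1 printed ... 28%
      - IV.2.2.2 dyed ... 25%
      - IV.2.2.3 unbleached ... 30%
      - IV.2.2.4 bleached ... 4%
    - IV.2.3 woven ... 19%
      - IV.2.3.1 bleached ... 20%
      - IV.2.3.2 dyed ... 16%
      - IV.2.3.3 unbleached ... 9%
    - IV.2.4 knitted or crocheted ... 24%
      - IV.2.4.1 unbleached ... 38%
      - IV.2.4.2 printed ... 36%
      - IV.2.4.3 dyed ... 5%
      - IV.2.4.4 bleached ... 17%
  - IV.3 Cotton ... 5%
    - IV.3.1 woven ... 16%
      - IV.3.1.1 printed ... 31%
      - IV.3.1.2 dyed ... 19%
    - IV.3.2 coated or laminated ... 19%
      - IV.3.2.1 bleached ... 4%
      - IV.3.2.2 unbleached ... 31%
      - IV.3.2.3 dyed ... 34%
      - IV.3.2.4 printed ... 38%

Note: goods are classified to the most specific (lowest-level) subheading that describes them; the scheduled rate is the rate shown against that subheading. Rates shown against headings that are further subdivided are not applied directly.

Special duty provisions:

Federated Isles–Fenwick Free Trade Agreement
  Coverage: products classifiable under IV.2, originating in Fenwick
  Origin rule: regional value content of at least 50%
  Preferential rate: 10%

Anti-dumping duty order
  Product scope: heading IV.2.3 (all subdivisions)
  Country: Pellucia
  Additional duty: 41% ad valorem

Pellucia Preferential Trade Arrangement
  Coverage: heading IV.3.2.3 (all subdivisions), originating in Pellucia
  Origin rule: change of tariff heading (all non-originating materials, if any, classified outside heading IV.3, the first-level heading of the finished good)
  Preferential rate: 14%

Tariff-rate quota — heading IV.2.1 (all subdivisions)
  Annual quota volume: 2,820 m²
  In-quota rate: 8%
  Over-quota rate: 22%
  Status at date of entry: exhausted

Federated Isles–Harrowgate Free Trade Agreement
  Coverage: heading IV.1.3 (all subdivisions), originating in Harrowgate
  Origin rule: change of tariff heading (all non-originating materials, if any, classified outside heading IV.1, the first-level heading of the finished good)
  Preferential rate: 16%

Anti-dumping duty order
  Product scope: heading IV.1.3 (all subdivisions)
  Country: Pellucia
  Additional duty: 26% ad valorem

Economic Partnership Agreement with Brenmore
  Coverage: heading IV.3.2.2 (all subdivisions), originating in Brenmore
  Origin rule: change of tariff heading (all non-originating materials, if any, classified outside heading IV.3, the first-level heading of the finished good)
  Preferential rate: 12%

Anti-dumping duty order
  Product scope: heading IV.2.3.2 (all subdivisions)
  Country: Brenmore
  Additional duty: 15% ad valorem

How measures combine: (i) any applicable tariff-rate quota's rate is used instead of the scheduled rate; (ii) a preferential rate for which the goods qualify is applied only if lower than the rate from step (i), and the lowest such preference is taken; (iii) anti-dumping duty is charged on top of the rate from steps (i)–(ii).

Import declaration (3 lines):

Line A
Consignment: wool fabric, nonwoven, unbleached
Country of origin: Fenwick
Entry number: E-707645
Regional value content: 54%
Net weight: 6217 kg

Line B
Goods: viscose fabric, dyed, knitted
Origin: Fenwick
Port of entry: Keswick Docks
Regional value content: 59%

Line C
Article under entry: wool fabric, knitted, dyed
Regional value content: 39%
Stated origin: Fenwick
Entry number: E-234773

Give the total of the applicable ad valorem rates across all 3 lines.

Line A: wool → IV.1; nonwoven → IV.1.3; unbleached → IV.1.3.1. Scheduled 34%. Fenwick agreement on IV.2: IV.1.3.1 not covered. → 34%.
Line B: viscose → IV.2; knitted → IV.2.4; dyed → IV.2.4.3. Scheduled 5%. Fenwick agreement on IV.2: RVC ≥ 50% → 10% available; preference 10% not lower than 5% → no reduction. → 5%.
Line C: wool → IV.1; knitted → IV.1.2; dyed → IV.1.2.1. Scheduled 6%. Fenwick agreement on IV.2: IV.1.2.1 not covered. → 6%.
Sum: 34% + 5% + 6% = 45%.

45%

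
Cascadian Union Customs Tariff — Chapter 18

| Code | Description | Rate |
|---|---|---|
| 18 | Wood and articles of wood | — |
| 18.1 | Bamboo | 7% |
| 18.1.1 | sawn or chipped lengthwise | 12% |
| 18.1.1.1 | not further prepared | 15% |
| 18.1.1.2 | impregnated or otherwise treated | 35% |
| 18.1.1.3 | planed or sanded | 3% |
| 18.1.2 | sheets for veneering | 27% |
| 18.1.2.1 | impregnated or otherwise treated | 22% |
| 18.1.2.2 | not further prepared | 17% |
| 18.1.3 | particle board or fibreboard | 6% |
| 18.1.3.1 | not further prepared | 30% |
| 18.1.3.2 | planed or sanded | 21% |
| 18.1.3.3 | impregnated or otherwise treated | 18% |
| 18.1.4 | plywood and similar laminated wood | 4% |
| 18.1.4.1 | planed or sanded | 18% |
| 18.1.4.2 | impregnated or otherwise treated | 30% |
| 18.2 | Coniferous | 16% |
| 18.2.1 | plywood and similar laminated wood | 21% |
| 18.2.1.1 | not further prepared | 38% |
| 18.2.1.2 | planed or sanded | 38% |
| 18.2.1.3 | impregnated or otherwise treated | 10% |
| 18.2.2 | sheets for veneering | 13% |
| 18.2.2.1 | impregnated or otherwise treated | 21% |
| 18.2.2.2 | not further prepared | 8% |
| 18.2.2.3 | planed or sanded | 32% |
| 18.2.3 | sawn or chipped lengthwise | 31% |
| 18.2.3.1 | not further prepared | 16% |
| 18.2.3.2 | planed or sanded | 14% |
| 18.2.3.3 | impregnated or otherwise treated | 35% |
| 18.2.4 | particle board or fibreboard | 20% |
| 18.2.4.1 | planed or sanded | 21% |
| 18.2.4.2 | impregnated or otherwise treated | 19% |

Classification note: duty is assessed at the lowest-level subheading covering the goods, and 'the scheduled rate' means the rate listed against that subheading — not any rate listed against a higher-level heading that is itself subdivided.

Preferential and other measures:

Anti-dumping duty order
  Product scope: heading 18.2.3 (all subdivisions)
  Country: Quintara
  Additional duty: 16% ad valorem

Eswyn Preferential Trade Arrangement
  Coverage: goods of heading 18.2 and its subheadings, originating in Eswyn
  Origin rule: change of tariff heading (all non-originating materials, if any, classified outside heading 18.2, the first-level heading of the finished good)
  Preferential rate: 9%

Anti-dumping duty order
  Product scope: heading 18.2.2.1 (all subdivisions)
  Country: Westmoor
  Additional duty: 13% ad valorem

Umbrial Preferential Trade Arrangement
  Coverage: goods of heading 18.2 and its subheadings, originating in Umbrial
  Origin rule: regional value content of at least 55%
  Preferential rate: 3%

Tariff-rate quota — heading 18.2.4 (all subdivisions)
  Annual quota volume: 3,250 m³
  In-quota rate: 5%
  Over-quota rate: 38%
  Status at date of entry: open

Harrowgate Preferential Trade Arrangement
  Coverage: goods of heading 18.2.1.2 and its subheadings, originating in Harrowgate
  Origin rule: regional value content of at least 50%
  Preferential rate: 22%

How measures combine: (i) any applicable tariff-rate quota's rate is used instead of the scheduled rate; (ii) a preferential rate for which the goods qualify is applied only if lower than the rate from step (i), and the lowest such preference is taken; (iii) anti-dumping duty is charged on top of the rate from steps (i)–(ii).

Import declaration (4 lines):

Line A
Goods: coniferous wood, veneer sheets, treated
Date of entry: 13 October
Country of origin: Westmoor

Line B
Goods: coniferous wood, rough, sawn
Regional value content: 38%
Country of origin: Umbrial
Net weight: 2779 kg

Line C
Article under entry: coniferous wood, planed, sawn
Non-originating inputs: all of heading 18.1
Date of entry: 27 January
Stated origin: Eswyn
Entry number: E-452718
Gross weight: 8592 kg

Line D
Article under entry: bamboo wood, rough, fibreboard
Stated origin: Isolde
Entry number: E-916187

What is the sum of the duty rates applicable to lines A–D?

89%

Line A: coniferous → 18.2; veneer sheets → 18.2.2; treated → 18.2.2.1. Scheduled 21%. anti-dumping (Westmoor, 18.2.2.1): +13%; total 21% + 13% = 34%. → 34%.
Line B: coniferous → 18.2; sawn → 18.2.3; rough → 18.2.3.1. Scheduled 16%. Umbrial agreement on 18.2: RVC < 55%. → 16%.
Line C: coniferous → 18.2; sawn → 18.2.3; planed → 18.2.3.2. Scheduled 14%. Eswyn agreement on 18.2: CTH met → 9% available; preferential 9%. → 9%.
Line D: bamboo → 18.1; fibreboard → 18.1.3; rough → 18.1.3.1. Scheduled 30%. No special measure applies. → 30%.
Sum: 34% + 16% + 9% + 30% = 89%.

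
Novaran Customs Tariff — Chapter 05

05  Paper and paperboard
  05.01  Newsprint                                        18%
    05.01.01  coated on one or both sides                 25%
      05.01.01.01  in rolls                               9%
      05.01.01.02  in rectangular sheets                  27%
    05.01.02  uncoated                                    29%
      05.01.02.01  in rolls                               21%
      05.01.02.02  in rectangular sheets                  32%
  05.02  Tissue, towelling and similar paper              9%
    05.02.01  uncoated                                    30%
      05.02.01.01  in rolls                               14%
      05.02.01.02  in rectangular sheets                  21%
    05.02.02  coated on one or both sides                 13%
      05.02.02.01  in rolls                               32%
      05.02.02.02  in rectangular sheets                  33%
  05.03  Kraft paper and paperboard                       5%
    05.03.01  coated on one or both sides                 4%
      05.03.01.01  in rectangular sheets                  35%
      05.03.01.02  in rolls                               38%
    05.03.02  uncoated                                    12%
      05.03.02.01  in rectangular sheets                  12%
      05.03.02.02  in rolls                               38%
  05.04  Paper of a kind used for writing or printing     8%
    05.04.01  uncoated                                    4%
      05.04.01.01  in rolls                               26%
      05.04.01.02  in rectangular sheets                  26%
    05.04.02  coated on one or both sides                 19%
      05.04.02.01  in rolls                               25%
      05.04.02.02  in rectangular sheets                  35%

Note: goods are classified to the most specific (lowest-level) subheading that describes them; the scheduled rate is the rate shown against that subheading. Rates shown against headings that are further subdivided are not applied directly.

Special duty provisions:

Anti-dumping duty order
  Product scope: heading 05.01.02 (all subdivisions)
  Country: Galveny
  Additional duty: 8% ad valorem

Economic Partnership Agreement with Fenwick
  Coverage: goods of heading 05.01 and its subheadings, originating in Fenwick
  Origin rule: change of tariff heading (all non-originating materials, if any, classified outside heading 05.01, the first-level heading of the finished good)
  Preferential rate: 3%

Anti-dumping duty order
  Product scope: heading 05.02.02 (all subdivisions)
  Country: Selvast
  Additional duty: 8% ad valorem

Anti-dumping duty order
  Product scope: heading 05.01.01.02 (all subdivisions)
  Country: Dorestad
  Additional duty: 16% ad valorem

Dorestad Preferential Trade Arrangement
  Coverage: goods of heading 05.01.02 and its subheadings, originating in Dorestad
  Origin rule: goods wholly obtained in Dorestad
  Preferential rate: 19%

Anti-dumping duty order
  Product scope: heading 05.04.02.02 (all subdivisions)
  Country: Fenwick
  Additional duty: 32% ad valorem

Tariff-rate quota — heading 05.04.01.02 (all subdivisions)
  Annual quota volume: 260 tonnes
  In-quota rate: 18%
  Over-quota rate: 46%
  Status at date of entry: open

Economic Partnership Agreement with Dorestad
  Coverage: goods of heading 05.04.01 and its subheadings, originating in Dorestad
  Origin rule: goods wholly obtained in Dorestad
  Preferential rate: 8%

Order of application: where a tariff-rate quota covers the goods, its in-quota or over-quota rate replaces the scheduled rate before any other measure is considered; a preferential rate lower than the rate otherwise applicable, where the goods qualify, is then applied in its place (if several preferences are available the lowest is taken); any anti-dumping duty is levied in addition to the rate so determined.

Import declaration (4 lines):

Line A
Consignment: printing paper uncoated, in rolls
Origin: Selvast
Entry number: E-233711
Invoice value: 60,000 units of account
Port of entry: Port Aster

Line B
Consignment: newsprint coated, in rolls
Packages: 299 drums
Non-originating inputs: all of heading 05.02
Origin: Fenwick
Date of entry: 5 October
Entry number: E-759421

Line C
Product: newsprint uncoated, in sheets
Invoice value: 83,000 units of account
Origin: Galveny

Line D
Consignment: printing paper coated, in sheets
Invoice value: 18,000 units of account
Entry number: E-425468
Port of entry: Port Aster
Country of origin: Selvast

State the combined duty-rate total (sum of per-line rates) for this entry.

104%

Line A: printing paper → 05.04; uncoated → 05.04.01; in rolls → 05.04.01.01. Scheduled 26%. No special measure applies. → 26%.
Line B: newsprint → 05.01; coated → 05.01.01; in rolls → 05.01.01.01. Scheduled 9%. Fenwick agreement on 05.01: CTH met → 3% available; preferential 3%. → 3%.
Line C: newsprint → 05.01; uncoated → 05.01.02; in sheets → 05.01.02.02. Scheduled 32%. anti-dumping (Galveny, 05.01.02): +8%; total 32% + 8% = 40%. → 40%.
Line D: printing paper → 05.04; coated → 05.04.02; in sheets → 05.04.02.02. Scheduled 35%. No special measure applies. → 35%.
Sum: 26% + 3% + 40% + 35% = 104%.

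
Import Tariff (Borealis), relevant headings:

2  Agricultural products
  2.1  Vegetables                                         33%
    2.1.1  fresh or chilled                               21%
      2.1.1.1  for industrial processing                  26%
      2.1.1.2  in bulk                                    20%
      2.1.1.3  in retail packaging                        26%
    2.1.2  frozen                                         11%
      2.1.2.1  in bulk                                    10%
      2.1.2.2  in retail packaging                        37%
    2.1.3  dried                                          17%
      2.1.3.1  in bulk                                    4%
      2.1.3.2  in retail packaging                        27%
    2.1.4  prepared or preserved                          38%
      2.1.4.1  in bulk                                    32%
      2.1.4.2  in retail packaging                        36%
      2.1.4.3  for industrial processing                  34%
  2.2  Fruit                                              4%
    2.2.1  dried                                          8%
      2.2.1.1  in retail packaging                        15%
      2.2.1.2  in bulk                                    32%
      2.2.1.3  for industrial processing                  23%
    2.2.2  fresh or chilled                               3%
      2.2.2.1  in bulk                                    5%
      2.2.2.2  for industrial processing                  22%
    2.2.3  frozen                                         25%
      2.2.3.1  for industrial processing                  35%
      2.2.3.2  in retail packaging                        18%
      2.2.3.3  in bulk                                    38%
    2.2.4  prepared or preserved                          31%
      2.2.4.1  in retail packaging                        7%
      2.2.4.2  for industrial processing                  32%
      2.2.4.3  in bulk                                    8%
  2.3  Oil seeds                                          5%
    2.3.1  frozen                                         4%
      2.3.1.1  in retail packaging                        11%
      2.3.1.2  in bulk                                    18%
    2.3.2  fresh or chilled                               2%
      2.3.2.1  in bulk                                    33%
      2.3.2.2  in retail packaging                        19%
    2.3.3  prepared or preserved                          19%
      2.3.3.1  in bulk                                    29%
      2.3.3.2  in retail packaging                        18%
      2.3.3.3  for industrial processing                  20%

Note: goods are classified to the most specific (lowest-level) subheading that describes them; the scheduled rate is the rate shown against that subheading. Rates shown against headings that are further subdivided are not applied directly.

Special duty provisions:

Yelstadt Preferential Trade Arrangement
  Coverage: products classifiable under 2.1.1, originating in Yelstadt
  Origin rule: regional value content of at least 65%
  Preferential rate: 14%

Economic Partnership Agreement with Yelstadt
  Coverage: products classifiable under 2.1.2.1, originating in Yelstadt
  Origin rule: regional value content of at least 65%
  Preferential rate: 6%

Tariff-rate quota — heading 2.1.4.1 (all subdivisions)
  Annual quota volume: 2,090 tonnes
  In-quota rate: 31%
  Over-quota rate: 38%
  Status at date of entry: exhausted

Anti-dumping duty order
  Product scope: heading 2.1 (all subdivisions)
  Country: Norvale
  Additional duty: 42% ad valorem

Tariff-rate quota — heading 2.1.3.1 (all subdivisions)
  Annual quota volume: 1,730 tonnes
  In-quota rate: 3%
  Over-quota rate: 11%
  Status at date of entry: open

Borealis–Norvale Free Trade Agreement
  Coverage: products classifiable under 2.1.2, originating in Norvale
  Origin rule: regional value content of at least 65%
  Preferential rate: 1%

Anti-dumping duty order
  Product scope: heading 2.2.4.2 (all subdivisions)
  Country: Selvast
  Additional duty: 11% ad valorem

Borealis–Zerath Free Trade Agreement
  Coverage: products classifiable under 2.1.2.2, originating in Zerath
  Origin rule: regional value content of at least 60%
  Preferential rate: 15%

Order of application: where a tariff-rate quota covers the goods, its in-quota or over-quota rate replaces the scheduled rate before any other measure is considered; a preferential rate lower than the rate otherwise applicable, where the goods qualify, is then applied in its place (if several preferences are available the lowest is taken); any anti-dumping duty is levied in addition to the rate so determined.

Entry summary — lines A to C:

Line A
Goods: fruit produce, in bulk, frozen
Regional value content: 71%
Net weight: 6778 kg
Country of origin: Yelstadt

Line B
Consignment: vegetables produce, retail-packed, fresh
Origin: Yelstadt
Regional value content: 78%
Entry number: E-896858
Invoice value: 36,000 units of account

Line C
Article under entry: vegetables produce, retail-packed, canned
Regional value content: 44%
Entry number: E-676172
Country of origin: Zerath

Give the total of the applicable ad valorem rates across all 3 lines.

Line A: fruit → 2.2; frozen → 2.2.3; in bulk → 2.2.3.3. Scheduled 38%. Yelstadt agreement on 2.1.1: 2.2.3.3 not covered; Yelstadt agreement on 2.1.2.1: 2.2.3.3 not covered. → 38%.
Line B: vegetables → 2.1; fresh → 2.1.1; retail-packed → 2.1.1.3. Scheduled 26%. Yelstadt agreement on 2.1.1: RVC ≥ 65% → 14% available; Yelstadt agreement on 2.1.2.1: 2.1.1.3 not covered; preferential 14%. → 14%.
Line C: vegetables → 2.1; canned → 2.1.4; retail-packed → 2.1.4.2. Scheduled 36%. Zerath agreement on 2.1.2.2: 2.1.4.2 not covered. → 36%.
Sum: 38% + 14% + 36% = 88%.

88%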